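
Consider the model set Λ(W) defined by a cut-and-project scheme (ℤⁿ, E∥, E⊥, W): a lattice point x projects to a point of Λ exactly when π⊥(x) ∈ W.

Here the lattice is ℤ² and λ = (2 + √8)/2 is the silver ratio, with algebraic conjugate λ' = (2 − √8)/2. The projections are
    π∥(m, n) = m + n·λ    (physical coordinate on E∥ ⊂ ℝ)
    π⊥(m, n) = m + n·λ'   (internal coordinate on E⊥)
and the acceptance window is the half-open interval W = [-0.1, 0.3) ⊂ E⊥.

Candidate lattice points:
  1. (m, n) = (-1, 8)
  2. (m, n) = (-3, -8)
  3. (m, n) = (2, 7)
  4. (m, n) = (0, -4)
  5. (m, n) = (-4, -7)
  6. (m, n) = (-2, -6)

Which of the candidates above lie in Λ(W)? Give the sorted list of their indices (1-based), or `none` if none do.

Numerically λ ≈ 2.41421 and λ' = −1/λ ≈ -0.41421.
#1 (-1,8): internal coord -1 + (8)·λ' = -4.31371; -4.31371 ∉ [-0.1, 0.3) → out
#2 (-3,-8): internal coord -3 + (-8)·λ' = +0.31371; +0.31371 ∉ [-0.1, 0.3) → out
#3 (2,7): internal coord 2 + (7)·λ' = -0.89949; -0.89949 ∉ [-0.1, 0.3) → out
#4 (0,-4): internal coord 0 + (-4)·λ' = +1.65685; +1.65685 ∉ [-0.1, 0.3) → out
#5 (-4,-7): internal coord -4 + (-7)·λ' = -1.10051; -1.10051 ∉ [-0.1, 0.3) → out
#6 (-2,-6): internal coord -2 + (-6)·λ' = +0.48528; +0.48528 ∉ [-0.1, 0.3) → out

none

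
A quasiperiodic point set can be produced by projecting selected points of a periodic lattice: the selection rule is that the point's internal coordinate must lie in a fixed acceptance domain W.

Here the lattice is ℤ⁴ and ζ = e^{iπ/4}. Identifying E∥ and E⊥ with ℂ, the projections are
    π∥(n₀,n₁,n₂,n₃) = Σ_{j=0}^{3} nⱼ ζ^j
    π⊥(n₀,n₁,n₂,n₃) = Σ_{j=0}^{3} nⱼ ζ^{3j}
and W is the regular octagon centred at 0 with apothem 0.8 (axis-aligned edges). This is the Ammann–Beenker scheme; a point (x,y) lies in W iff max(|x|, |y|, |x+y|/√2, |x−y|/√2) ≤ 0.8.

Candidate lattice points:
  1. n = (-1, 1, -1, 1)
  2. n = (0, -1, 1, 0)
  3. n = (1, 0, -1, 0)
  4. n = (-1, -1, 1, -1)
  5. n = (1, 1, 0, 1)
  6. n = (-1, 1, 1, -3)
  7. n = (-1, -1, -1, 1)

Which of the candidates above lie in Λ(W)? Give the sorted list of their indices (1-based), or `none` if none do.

With ζ = e^{iπ/4} the internal vectors are ζ^0,ζ^3,ζ^6,ζ^9.
candidate 1: n = (-1, 1, -1, 1) → π⊥ ≈ (-1.0000, +2.4142); max(|x|,|y|,|x±y|/√2) = 2.4142 > 0.8 ⇒ ∉ W
candidate 2: n = (0, -1, 1, 0) → π⊥ ≈ (+0.7071, -1.7071); max(|x|,|y|,|x±y|/√2) = 1.7071 > 0.8 ⇒ ∉ W
candidate 3: n = (1, 0, -1, 0) → π⊥ ≈ (+1.0000, +1.0000); max(|x|,|y|,|x±y|/√2) = 1.4142 > 0.8 ⇒ ∉ W
candidate 4: n = (-1, -1, 1, -1) → π⊥ ≈ (-1.0000, -2.4142); max(|x|,|y|,|x±y|/√2) = 2.4142 > 0.8 ⇒ ∉ W
candidate 5: n = (1, 1, 0, 1) → π⊥ ≈ (+1.0000, +1.4142); max(|x|,|y|,|x±y|/√2) = 1.7071 > 0.8 ⇒ ∉ W
candidate 6: n = (-1, 1, 1, -3) → π⊥ ≈ (-3.8284, -2.4142); max(|x|,|y|,|x±y|/√2) = 4.4142 > 0.8 ⇒ ∉ W
candidate 7: n = (-1, -1, -1, 1) → π⊥ ≈ (+0.4142, +1.0000); max(|x|,|y|,|x±y|/√2) = 1.0000 > 0.8 ⇒ ∉ W

none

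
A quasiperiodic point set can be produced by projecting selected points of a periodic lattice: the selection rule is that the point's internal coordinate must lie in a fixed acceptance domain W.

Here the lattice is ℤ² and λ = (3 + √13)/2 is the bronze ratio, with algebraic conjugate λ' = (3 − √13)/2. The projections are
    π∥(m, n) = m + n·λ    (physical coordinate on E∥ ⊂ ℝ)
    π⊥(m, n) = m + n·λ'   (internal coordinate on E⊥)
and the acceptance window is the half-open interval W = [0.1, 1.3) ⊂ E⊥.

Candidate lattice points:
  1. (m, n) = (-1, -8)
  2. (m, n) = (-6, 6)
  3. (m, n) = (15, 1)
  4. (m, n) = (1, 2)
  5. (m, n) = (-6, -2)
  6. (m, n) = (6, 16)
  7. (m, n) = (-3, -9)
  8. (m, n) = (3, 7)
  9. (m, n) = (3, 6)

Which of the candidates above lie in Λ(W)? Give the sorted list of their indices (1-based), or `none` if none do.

4, 6, 8, 9

Numerically λ ≈ 3.3028 and λ' = −1/λ ≈ -0.3028.
#1 (-1,-8): internal coord -1 + (-8)·λ' = +1.4222; +1.4222 ∉ [0.1, 1.3) → out
#2 (-6,6): internal coord -6 + (6)·λ' = -7.8167; -7.8167 ∉ [0.1, 1.3) → out
#3 (15,1): internal coord 15 + (1)·λ' = +14.6972; +14.6972 ∉ [0.1, 1.3) → out
#4 (1,2): internal coord 1 + (2)·λ' = +0.3944; +0.3944 ∈ [0.1, 1.3) → IN Λ
#5 (-6,-2): internal coord -6 + (-2)·λ' = -5.3944; -5.3944 ∉ [0.1, 1.3) → out
#6 (6,16): internal coord 6 + (16)·λ' = +1.1556; +1.1556 ∈ [0.1, 1.3) → IN Λ
#7 (-3,-9): internal coord -3 + (-9)·λ' = -0.2750; -0.2750 ∉ [0.1, 1.3) → out
#8 (3,7): internal coord 3 + (7)·λ' = +0.8806; +0.8806 ∈ [0.1, 1.3) → IN Λ
#9 (3,6): internal coord 3 + (6)·λ' = +1.1833; +1.1833 ∈ [0.1, 1.3) → IN Λ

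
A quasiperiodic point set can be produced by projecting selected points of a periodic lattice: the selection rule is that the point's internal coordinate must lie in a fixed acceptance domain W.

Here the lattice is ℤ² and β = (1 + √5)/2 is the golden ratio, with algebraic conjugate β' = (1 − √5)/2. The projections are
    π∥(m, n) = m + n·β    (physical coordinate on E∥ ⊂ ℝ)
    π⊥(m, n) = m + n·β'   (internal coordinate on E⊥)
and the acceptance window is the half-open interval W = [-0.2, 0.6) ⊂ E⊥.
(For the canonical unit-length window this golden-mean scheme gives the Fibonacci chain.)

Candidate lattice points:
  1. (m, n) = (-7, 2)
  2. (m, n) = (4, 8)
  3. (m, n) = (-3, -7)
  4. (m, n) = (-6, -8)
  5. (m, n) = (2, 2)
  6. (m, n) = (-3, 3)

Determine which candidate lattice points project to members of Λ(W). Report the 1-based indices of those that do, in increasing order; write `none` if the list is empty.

none

β' = (1−√5)/2 ≈ -0.618034.
#1 (-7,2): internal coord -7 + (2)·β' = -8.236068; -8.236068 ∉ [-0.2, 0.6) → out
#2 (4,8): internal coord 4 + (8)·β' = -0.944272; -0.944272 ∉ [-0.2, 0.6) → out
#3 (-3,-7): internal coord -3 + (-7)·β' = +1.326238; +1.326238 ∉ [-0.2, 0.6) → out
#4 (-6,-8): internal coord -6 + (-8)·β' = -1.055728; -1.055728 ∉ [-0.2, 0.6) → out
#5 (2,2): internal coord 2 + (2)·β' = +0.763932; +0.763932 ∉ [-0.2, 0.6) → out
#6 (-3,3): internal coord -3 + (3)·β' = -4.854102; -4.854102 ∉ [-0.2, 0.6) → out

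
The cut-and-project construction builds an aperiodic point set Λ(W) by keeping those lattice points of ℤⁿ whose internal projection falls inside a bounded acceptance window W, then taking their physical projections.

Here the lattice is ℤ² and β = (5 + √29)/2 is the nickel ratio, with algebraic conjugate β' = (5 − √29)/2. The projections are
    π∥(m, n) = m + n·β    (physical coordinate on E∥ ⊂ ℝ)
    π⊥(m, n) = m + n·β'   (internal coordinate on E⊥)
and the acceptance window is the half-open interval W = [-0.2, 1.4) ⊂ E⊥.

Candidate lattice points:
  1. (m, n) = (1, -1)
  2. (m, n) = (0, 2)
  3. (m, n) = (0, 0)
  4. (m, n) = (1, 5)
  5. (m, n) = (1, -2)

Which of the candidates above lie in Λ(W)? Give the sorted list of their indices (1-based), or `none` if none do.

1, 3, 4, 5

Numerically β ≈ 5.19258 and β' = −1/β ≈ -0.19258.
[1] lift (1,-1): star map gives 1.19258; window check -0.2 ≤ 1.19258 < 1.4 is true → IN Λ
[2] lift (0,2): star map gives -0.38516; window check -0.2 ≤ -0.38516 < 1.4 is false → out
[3] lift (0,0): star map gives 0.00000; window check -0.2 ≤ 0.00000 < 1.4 is true → IN Λ
[4] lift (1,5): star map gives 0.03709; window check -0.2 ≤ 0.03709 < 1.4 is true → IN Λ
[5] lift (1,-2): star map gives 1.38516; window check -0.2 ≤ 1.38516 < 1.4 is true → IN Λ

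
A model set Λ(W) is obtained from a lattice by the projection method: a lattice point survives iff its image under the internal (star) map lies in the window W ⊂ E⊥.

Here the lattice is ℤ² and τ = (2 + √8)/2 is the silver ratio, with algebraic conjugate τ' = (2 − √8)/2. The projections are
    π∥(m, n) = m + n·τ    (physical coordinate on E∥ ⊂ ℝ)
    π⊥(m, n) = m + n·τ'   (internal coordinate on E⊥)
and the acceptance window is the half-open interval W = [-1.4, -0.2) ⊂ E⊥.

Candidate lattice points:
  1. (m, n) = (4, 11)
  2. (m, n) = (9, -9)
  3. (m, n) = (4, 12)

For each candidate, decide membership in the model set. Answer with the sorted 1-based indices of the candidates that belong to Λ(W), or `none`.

Numerically τ ≈ 2.41421 and τ' = −1/τ ≈ -0.41421.
candidate 1: (m,n)=(4,11) → π∥ = 4+11·τ ≈ 30.55635, π⊥ = 4+11·τ' ≈ -0.55635 ∈ [-1.4, -0.2) ⇒ IN Λ
candidate 2: (m,n)=(9,-9) → π∥ = 9-9·τ ≈ -12.72792, π⊥ = 9-9·τ' ≈ 12.72792 ∉ [-1.4, -0.2) ⇒ out
candidate 3: (m,n)=(4,12) → π∥ = 4+12·τ ≈ 32.97056, π⊥ = 4+12·τ' ≈ -0.97056 ∈ [-1.4, -0.2) ⇒ IN Λ

1, 3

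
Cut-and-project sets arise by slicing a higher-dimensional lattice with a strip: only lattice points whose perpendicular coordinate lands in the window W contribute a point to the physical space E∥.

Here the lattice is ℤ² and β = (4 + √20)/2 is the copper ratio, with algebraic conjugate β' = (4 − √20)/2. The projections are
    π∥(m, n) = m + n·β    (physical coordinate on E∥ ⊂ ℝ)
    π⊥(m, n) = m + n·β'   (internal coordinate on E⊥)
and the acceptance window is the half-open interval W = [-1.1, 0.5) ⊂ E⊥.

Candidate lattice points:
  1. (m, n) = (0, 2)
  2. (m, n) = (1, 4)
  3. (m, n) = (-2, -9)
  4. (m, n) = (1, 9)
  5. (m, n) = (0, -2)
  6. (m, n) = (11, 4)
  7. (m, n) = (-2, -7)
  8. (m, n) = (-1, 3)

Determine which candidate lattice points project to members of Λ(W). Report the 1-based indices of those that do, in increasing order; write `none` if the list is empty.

Compute β' = (4−√20)/2 = -0.2361, so π⊥(m,n) = m -0.2361·n.
[1] lift (0,2): star map gives -0.4721; window check -1.1 ≤ -0.4721 < 0.5 is true → IN Λ
[2] lift (1,4): star map gives 0.0557; window check -1.1 ≤ 0.0557 < 0.5 is true → IN Λ
[3] lift (-2,-9): star map gives 0.1246; window check -1.1 ≤ 0.1246 < 0.5 is true → IN Λ
[4] lift (1,9): star map gives -1.1246; window check -1.1 ≤ -1.1246 < 0.5 is false → out
[5] lift (0,-2): star map gives 0.4721; window check -1.1 ≤ 0.4721 < 0.5 is true → IN Λ
[6] lift (11,4): star map gives 10.0557; window check -1.1 ≤ 10.0557 < 0.5 is false → out
[7] lift (-2,-7): star map gives -0.3475; window check -1.1 ≤ -0.3475 < 0.5 is true → IN Λ
[8] lift (-1,3): star map gives -1.7082; window check -1.1 ≤ -1.7082 < 0.5 is false → out

1, 2, 3, 5, 7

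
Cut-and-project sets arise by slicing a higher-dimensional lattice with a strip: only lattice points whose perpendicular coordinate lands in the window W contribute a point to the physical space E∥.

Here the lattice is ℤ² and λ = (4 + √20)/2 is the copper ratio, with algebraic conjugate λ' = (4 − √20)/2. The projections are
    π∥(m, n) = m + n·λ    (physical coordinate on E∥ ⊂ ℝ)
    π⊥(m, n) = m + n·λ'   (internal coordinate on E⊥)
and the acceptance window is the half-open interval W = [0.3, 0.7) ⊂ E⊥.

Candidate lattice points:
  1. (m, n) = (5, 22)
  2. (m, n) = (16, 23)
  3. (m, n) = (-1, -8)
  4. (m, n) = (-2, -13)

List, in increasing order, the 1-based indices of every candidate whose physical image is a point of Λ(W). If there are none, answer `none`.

Compute λ' = (4−√20)/2 = -0.23607, so π⊥(m,n) = m -0.23607·n.
#1 (5,22): internal coord 5 + (22)·λ' = -0.19350; -0.19350 ∉ [0.3, 0.7) → out
#2 (16,23): internal coord 16 + (23)·λ' = +10.57044; +10.57044 ∉ [0.3, 0.7) → out
#3 (-1,-8): internal coord -1 + (-8)·λ' = +0.88854; +0.88854 ∉ [0.3, 0.7) → out
#4 (-2,-13): internal coord -2 + (-13)·λ' = +1.06888; +1.06888 ∉ [0.3, 0.7) → out

none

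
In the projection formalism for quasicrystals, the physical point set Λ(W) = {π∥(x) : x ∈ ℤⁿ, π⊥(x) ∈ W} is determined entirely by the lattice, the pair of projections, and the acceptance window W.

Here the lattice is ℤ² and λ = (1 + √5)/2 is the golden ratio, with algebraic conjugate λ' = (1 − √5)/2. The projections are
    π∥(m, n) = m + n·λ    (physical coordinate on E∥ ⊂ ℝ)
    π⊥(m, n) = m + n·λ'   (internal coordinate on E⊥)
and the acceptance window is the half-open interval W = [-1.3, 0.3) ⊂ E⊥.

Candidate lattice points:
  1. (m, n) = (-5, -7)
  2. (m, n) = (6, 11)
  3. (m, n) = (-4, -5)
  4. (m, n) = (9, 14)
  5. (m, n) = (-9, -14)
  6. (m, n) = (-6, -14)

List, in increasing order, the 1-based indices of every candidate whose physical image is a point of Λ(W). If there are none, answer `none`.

Numerically λ ≈ 1.618034 and λ' = −1/λ ≈ -0.618034.
candidate 1: (m,n)=(-5,-7) → π∥ = -5-7·λ ≈ -16.326238, π⊥ = -5-7·λ' ≈ -0.673762 ∈ [-1.3, 0.3) ⇒ IN Λ
candidate 2: (m,n)=(6,11) → π∥ = 6+11·λ ≈ 23.798374, π⊥ = 6+11·λ' ≈ -0.798374 ∈ [-1.3, 0.3) ⇒ IN Λ
candidate 3: (m,n)=(-4,-5) → π∥ = -4-5·λ ≈ -12.090170, π⊥ = -4-5·λ' ≈ -0.909830 ∈ [-1.3, 0.3) ⇒ IN Λ
candidate 4: (m,n)=(9,14) → π∥ = 9+14·λ ≈ 31.652476, π⊥ = 9+14·λ' ≈ 0.347524 ∉ [-1.3, 0.3) ⇒ out
candidate 5: (m,n)=(-9,-14) → π∥ = -9-14·λ ≈ -31.652476, π⊥ = -9-14·λ' ≈ -0.347524 ∈ [-1.3, 0.3) ⇒ IN Λ
candidate 6: (m,n)=(-6,-14) → π∥ = -6-14·λ ≈ -28.652476, π⊥ = -6-14·λ' ≈ 2.652476 ∉ [-1.3, 0.3) ⇒ out

1, 2, 3, 5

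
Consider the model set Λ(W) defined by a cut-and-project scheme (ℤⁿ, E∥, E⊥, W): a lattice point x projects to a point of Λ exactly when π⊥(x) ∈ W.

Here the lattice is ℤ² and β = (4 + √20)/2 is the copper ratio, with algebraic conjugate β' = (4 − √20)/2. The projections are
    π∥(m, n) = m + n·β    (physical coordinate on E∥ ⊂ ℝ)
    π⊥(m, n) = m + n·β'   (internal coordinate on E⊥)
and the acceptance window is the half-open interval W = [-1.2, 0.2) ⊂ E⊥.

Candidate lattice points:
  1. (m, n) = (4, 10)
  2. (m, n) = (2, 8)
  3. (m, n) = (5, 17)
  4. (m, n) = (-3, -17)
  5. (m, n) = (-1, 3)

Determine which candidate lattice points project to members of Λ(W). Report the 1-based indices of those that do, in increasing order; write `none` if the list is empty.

2

Numerically β ≈ 4.2361 and β' = −1/β ≈ -0.2361.
[1] lift (4,10): star map gives 1.6393; window check -1.2 ≤ 1.6393 < 0.2 is false → out
[2] lift (2,8): star map gives 0.1115; window check -1.2 ≤ 0.1115 < 0.2 is true → IN Λ
[3] lift (5,17): star map gives 0.9868; window check -1.2 ≤ 0.9868 < 0.2 is false → out
[4] lift (-3,-17): star map gives 1.0132; window check -1.2 ≤ 1.0132 < 0.2 is false → out
[5] lift (-1,3): star map gives -1.7082; window check -1.2 ≤ -1.7082 < 0.2 is false → out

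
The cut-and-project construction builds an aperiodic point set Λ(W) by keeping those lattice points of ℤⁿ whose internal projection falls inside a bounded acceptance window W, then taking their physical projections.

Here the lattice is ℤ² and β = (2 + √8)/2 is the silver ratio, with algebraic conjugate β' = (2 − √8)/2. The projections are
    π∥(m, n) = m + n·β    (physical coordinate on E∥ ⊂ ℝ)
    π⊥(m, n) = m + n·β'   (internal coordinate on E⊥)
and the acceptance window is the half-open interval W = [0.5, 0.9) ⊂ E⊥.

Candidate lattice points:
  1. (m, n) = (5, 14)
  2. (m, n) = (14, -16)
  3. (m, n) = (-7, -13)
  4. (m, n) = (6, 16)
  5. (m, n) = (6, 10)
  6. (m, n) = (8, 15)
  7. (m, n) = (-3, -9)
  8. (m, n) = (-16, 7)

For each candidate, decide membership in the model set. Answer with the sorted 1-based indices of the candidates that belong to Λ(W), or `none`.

Numerically β ≈ 2.4142 and β' = −1/β ≈ -0.4142.
#1 (5,14): internal coord 5 + (14)·β' = -0.7990; -0.7990 ∉ [0.5, 0.9) → out
#2 (14,-16): internal coord 14 + (-16)·β' = +20.6274; +20.6274 ∉ [0.5, 0.9) → out
#3 (-7,-13): internal coord -7 + (-13)·β' = -1.6152; -1.6152 ∉ [0.5, 0.9) → out
#4 (6,16): internal coord 6 + (16)·β' = -0.6274; -0.6274 ∉ [0.5, 0.9) → out
#5 (6,10): internal coord 6 + (10)·β' = +1.8579; +1.8579 ∉ [0.5, 0.9) → out
#6 (8,15): internal coord 8 + (15)·β' = +1.7868; +1.7868 ∉ [0.5, 0.9) → out
#7 (-3,-9): internal coord -3 + (-9)·β' = +0.7279; +0.7279 ∈ [0.5, 0.9) → IN Λ
#8 (-16,7): internal coord -16 + (7)·β' = -18.8995; -18.8995 ∉ [0.5, 0.9) → out

7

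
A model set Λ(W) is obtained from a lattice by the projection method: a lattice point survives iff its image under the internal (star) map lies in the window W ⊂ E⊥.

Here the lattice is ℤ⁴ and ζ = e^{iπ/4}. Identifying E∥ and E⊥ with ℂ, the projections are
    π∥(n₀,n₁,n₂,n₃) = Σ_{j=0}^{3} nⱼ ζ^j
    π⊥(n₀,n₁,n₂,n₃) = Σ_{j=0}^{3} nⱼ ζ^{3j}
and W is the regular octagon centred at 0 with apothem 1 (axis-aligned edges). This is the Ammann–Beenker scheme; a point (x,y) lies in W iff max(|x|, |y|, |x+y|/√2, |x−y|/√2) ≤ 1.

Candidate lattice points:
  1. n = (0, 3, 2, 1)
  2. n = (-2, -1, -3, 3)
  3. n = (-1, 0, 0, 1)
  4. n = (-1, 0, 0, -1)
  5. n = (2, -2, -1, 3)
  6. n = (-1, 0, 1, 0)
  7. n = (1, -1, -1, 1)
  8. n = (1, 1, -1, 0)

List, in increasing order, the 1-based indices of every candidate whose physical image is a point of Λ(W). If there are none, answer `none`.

3

Internal map: ζ^{3j} for j=0..3 gives (1,0), (−√2/2,√2/2), (0,−1), (√2/2,√2/2).
candidate 1: n = (0, 3, 2, 1) → π⊥ ≈ (-1.4142, +0.8284); max(|x|,|y|,|x±y|/√2) = 1.5858 > 1 ⇒ ∉ W
candidate 2: n = (-2, -1, -3, 3) → π⊥ ≈ (+0.8284, +4.4142); max(|x|,|y|,|x±y|/√2) = 4.4142 > 1 ⇒ ∉ W
candidate 3: n = (-1, 0, 0, 1) → π⊥ ≈ (-0.2929, +0.7071); max(|x|,|y|,|x±y|/√2) = 0.7071 ≤ 1 ⇒ ∈ W
candidate 4: n = (-1, 0, 0, -1) → π⊥ ≈ (-1.7071, -0.7071); max(|x|,|y|,|x±y|/√2) = 1.7071 > 1 ⇒ ∉ W
candidate 5: n = (2, -2, -1, 3) → π⊥ ≈ (+5.5355, +1.7071); max(|x|,|y|,|x±y|/√2) = 5.5355 > 1 ⇒ ∉ W
candidate 6: n = (-1, 0, 1, 0) → π⊥ ≈ (-1.0000, -1.0000); max(|x|,|y|,|x±y|/√2) = 1.4142 > 1 ⇒ ∉ W
candidate 7: n = (1, -1, -1, 1) → π⊥ ≈ (+2.4142, +1.0000); max(|x|,|y|,|x±y|/√2) = 2.4142 > 1 ⇒ ∉ W
candidate 8: n = (1, 1, -1, 0) → π⊥ ≈ (+0.2929, +1.7071); max(|x|,|y|,|x±y|/√2) = 1.7071 > 1 ⇒ ∉ W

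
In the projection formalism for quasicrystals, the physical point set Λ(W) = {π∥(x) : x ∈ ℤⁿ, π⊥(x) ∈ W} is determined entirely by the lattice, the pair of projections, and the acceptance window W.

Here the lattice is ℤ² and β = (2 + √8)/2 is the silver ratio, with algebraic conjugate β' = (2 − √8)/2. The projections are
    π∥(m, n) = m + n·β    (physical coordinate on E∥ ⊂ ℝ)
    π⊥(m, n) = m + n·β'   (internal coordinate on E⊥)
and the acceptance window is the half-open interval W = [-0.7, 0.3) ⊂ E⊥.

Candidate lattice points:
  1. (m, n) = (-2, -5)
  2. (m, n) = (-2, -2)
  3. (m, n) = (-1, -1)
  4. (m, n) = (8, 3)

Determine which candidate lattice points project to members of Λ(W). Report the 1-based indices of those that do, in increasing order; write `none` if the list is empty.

Numerically β ≈ 2.414214 and β' = −1/β ≈ -0.414214.
[1] lift (-2,-5): star map gives 0.071068; window check -0.7 ≤ 0.071068 < 0.3 is true → IN Λ
[2] lift (-2,-2): star map gives -1.171573; window check -0.7 ≤ -1.171573 < 0.3 is false → out
[3] lift (-1,-1): star map gives -0.585786; window check -0.7 ≤ -0.585786 < 0.3 is true → IN Λ
[4] lift (8,3): star map gives 6.757359; window check -0.7 ≤ 6.757359 < 0.3 is false → out

1, 3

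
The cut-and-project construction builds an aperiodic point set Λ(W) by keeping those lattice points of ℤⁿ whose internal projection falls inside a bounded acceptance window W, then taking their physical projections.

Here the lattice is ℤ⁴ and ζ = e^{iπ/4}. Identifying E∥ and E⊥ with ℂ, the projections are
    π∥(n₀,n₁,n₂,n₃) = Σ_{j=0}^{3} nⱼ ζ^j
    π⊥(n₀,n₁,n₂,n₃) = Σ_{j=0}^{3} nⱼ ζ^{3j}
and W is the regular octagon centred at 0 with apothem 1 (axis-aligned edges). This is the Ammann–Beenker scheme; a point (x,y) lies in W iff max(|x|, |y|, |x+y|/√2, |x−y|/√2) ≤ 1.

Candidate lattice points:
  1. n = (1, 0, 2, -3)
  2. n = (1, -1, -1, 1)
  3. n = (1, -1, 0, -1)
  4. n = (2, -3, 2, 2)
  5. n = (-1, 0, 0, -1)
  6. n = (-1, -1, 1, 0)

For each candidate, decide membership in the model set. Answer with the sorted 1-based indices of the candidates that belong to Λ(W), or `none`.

none

π⊥(n) = n₀ + n₁ζ³ + n₂ζ⁶ + n₃ζ⁹ where ζ = e^{iπ/4}.
#1 (1, 0, 2, -3): internal (-1.121320, -4.121320); octagon support 4.121320 vs apothem 1 → ∉ W
#2 (1, -1, -1, 1): internal (2.414214, 1.000000); octagon support 2.414214 vs apothem 1 → ∉ W
#3 (1, -1, 0, -1): internal (1.000000, -1.414214); octagon support 1.707107 vs apothem 1 → ∉ W
#4 (2, -3, 2, 2): internal (5.535534, -2.707107); octagon support 5.828427 vs apothem 1 → ∉ W
#5 (-1, 0, 0, -1): internal (-1.707107, -0.707107); octagon support 1.707107 vs apothem 1 → ∉ W
#6 (-1, -1, 1, 0): internal (-0.292893, -1.707107); octagon support 1.707107 vs apothem 1 → ∉ W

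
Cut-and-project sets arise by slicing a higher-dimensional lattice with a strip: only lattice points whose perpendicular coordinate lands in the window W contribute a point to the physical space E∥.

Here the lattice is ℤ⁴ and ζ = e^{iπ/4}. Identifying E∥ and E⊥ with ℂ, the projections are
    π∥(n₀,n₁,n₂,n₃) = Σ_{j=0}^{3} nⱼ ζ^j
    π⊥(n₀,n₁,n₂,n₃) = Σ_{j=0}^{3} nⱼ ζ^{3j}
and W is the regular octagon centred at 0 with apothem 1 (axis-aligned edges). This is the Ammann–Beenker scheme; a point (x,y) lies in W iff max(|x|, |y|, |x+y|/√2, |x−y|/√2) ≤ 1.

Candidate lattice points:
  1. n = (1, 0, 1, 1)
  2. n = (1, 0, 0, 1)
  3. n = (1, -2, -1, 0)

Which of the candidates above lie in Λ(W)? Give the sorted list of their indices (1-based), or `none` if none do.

Internal map: ζ^{3j} for j=0..3 gives (1,0), (−√2/2,√2/2), (0,−1), (√2/2,√2/2).
#1 (1, 0, 1, 1): internal (1.7071, -0.2929); octagon support 1.7071 vs apothem 1 → ∉ W
#2 (1, 0, 0, 1): internal (1.7071, 0.7071); octagon support 1.7071 vs apothem 1 → ∉ W
#3 (1, -2, -1, 0): internal (2.4142, -0.4142); octagon support 2.4142 vs apothem 1 → ∉ W

none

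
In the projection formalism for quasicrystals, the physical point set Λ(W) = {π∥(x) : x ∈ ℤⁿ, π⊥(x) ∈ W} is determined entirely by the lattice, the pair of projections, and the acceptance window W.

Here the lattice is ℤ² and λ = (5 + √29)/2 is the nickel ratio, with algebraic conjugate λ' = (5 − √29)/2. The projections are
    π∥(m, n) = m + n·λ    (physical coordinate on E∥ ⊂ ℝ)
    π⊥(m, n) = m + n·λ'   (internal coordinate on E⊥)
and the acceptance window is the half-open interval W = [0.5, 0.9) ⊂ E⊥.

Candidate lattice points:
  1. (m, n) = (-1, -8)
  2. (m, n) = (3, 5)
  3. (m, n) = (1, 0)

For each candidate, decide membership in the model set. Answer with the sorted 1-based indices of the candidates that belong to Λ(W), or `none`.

Compute λ' = (5−√29)/2 = -0.19258, so π⊥(m,n) = m -0.19258·n.
candidate 1: (m,n)=(-1,-8) → π∥ = -1-8·λ ≈ -42.54066, π⊥ = -1-8·λ' ≈ 0.54066 ∈ [0.5, 0.9) ⇒ IN Λ
candidate 2: (m,n)=(3,5) → π∥ = 3+5·λ ≈ 28.96291, π⊥ = 3+5·λ' ≈ 2.03709 ∉ [0.5, 0.9) ⇒ out
candidate 3: (m,n)=(1,0) → π∥ = 1+0·λ ≈ 1.00000, π⊥ = 1+0·λ' ≈ 1.00000 ∉ [0.5, 0.9) ⇒ out

1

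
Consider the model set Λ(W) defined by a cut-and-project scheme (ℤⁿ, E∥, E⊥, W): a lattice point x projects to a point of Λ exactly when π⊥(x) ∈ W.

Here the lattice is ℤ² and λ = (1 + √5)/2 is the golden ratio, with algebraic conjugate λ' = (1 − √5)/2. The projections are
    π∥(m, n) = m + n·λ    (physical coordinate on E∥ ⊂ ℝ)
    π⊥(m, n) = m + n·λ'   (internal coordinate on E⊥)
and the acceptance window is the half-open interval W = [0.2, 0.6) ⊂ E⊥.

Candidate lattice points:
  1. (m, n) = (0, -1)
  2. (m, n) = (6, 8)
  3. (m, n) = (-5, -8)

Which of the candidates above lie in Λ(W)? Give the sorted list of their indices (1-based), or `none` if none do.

λ' = (1−√5)/2 ≈ -0.61803.
candidate 1: (m,n)=(0,-1) → π∥ = 0-1·λ ≈ -1.61803, π⊥ = 0-1·λ' ≈ 0.61803 ∉ [0.2, 0.6) ⇒ out
candidate 2: (m,n)=(6,8) → π∥ = 6+8·λ ≈ 18.94427, π⊥ = 6+8·λ' ≈ 1.05573 ∉ [0.2, 0.6) ⇒ out
candidate 3: (m,n)=(-5,-8) → π∥ = -5-8·λ ≈ -17.94427, π⊥ = -5-8·λ' ≈ -0.05573 ∉ [0.2, 0.6) ⇒ out

none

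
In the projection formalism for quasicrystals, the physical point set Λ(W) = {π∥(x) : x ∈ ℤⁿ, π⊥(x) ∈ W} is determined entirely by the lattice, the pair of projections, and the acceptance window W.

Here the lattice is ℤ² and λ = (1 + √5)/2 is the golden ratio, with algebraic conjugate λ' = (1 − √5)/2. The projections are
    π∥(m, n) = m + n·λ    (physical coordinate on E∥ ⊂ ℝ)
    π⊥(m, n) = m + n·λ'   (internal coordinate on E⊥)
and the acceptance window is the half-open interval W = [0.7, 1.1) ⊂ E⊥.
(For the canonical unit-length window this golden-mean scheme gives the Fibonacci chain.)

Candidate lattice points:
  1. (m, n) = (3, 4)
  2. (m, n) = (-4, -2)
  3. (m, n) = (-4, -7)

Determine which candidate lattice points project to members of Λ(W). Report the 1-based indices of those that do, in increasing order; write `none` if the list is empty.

λ' = (1−√5)/2 ≈ -0.618034.
#1 (3,4): internal coord 3 + (4)·λ' = +0.527864; +0.527864 ∉ [0.7, 1.1) → out
#2 (-4,-2): internal coord -4 + (-2)·λ' = -2.763932; -2.763932 ∉ [0.7, 1.1) → out
#3 (-4,-7): internal coord -4 + (-7)·λ' = +0.326238; +0.326238 ∉ [0.7, 1.1) → out

none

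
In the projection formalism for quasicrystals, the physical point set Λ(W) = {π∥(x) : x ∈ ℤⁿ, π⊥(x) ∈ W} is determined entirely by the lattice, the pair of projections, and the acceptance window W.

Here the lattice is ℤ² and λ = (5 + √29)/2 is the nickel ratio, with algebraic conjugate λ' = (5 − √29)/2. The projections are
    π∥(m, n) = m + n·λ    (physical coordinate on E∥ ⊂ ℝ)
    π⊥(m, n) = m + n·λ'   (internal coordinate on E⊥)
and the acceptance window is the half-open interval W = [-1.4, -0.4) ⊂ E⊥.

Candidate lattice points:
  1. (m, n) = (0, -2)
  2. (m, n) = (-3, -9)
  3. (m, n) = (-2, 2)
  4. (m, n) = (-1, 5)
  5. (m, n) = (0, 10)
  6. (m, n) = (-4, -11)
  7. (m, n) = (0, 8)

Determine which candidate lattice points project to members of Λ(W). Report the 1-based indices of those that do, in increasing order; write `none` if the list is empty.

λ' = (5−√29)/2 ≈ -0.1926.
candidate 1: (m,n)=(0,-2) → π∥ = 0-2·λ ≈ -10.3852, π⊥ = 0-2·λ' ≈ 0.3852 ∉ [-1.4, -0.4) ⇒ out
candidate 2: (m,n)=(-3,-9) → π∥ = -3-9·λ ≈ -49.7332, π⊥ = -3-9·λ' ≈ -1.2668 ∈ [-1.4, -0.4) ⇒ IN Λ
candidate 3: (m,n)=(-2,2) → π∥ = -2+2·λ ≈ 8.3852, π⊥ = -2+2·λ' ≈ -2.3852 ∉ [-1.4, -0.4) ⇒ out
candidate 4: (m,n)=(-1,5) → π∥ = -1+5·λ ≈ 24.9629, π⊥ = -1+5·λ' ≈ -1.9629 ∉ [-1.4, -0.4) ⇒ out
candidate 5: (m,n)=(0,10) → π∥ = 0+10·λ ≈ 51.9258, π⊥ = 0+10·λ' ≈ -1.9258 ∉ [-1.4, -0.4) ⇒ out
candidate 6: (m,n)=(-4,-11) → π∥ = -4-11·λ ≈ -61.1184, π⊥ = -4-11·λ' ≈ -1.8816 ∉ [-1.4, -0.4) ⇒ out
candidate 7: (m,n)=(0,8) → π∥ = 0+8·λ ≈ 41.5407, π⊥ = 0+8·λ' ≈ -1.5407 ∉ [-1.4, -0.4) ⇒ out

2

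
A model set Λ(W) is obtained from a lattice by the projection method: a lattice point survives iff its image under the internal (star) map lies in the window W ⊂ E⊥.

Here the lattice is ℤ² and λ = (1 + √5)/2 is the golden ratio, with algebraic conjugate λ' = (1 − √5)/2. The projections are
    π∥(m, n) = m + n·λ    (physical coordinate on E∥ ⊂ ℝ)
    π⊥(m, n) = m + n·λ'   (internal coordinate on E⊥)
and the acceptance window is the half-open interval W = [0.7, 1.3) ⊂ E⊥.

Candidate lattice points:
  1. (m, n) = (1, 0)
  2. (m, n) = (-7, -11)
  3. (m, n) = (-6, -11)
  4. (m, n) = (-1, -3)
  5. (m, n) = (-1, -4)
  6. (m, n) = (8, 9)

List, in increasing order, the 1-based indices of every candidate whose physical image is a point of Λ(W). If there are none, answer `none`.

λ' = (1−√5)/2 ≈ -0.618034.
[1] lift (1,0): star map gives 1.000000; window check 0.7 ≤ 1.000000 < 1.3 is true → IN Λ
[2] lift (-7,-11): star map gives -0.201626; window check 0.7 ≤ -0.201626 < 1.3 is false → out
[3] lift (-6,-11): star map gives 0.798374; window check 0.7 ≤ 0.798374 < 1.3 is true → IN Λ
[4] lift (-1,-3): star map gives 0.854102; window check 0.7 ≤ 0.854102 < 1.3 is true → IN Λ
[5] lift (-1,-4): star map gives 1.472136; window check 0.7 ≤ 1.472136 < 1.3 is false → out
[6] lift (8,9): star map gives 2.437694; window check 0.7 ≤ 2.437694 < 1.3 is false → out

1, 3, 4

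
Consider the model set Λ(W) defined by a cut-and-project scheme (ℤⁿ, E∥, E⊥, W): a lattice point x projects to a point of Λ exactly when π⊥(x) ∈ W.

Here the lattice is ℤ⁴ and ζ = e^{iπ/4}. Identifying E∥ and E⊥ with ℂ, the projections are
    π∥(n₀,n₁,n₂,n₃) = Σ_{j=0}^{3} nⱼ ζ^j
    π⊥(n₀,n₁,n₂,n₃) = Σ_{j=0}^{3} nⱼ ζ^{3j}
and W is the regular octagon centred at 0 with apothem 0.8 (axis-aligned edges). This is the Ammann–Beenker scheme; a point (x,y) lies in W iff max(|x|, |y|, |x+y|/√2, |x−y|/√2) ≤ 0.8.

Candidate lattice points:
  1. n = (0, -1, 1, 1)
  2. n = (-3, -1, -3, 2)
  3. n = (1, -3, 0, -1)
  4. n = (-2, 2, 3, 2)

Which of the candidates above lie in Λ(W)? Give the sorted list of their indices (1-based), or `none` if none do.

none

Internal map: ζ^{3j} for j=0..3 gives (1,0), (−√2/2,√2/2), (0,−1), (√2/2,√2/2).
candidate 1: n = (0, -1, 1, 1) → π⊥ ≈ (+1.4142, -1.0000); max(|x|,|y|,|x±y|/√2) = 1.7071 > 0.8 ⇒ ∉ W
candidate 2: n = (-3, -1, -3, 2) → π⊥ ≈ (-0.8787, +3.7071); max(|x|,|y|,|x±y|/√2) = 3.7071 > 0.8 ⇒ ∉ W
candidate 3: n = (1, -3, 0, -1) → π⊥ ≈ (+2.4142, -2.8284); max(|x|,|y|,|x±y|/√2) = 3.7071 > 0.8 ⇒ ∉ W
candidate 4: n = (-2, 2, 3, 2) → π⊥ ≈ (-2.0000, -0.1716); max(|x|,|y|,|x±y|/√2) = 2.0000 > 0.8 ⇒ ∉ W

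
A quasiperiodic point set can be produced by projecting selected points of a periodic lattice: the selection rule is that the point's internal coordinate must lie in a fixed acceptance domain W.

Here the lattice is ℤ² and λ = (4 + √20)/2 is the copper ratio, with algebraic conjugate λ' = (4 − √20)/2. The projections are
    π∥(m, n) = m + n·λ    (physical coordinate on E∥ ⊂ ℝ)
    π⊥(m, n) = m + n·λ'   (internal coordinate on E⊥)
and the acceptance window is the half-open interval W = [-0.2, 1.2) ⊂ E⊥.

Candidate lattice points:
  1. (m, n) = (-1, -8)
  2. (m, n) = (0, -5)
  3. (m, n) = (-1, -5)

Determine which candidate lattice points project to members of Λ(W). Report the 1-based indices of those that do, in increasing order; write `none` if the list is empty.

1, 2, 3

λ' = (4−√20)/2 ≈ -0.2361.
candidate 1: (m,n)=(-1,-8) → π∥ = -1-8·λ ≈ -34.8885, π⊥ = -1-8·λ' ≈ 0.8885 ∈ [-0.2, 1.2) ⇒ IN Λ
candidate 2: (m,n)=(0,-5) → π∥ = 0-5·λ ≈ -21.1803, π⊥ = 0-5·λ' ≈ 1.1803 ∈ [-0.2, 1.2) ⇒ IN Λ
candidate 3: (m,n)=(-1,-5) → π∥ = -1-5·λ ≈ -22.1803, π⊥ = -1-5·λ' ≈ 0.1803 ∈ [-0.2, 1.2) ⇒ IN Λ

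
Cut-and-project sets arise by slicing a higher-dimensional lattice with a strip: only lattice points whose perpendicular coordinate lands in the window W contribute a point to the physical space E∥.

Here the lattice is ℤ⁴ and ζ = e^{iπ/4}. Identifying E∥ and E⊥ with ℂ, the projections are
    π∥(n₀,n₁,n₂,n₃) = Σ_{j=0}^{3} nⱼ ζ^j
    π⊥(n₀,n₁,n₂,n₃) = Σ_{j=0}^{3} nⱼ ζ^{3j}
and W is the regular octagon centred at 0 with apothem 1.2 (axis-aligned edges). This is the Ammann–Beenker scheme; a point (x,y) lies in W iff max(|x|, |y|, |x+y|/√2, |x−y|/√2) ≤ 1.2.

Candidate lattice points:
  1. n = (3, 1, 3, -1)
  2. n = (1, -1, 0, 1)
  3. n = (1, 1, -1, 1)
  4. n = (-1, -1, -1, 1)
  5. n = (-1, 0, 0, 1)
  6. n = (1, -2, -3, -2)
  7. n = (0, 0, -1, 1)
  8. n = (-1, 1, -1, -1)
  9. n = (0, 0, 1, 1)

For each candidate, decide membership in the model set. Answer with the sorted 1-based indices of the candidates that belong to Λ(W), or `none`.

With ζ = e^{iπ/4} the internal vectors are ζ^0,ζ^3,ζ^6,ζ^9.
#1 (3, 1, 3, -1): internal (1.58579, -3.00000); octagon support 3.24264 vs apothem 1.2 → ∉ W
#2 (1, -1, 0, 1): internal (2.41421, 0.00000); octagon support 2.41421 vs apothem 1.2 → ∉ W
#3 (1, 1, -1, 1): internal (1.00000, 2.41421); octagon support 2.41421 vs apothem 1.2 → ∉ W
#4 (-1, -1, -1, 1): internal (0.41421, 1.00000); octagon support 1.00000 vs apothem 1.2 → ∈ W
#5 (-1, 0, 0, 1): internal (-0.29289, 0.70711); octagon support 0.70711 vs apothem 1.2 → ∈ W
#6 (1, -2, -3, -2): internal (1.00000, 0.17157); octagon support 1.00000 vs apothem 1.2 → ∈ W
#7 (0, 0, -1, 1): internal (0.70711, 1.70711); octagon support 1.70711 vs apothem 1.2 → ∉ W
#8 (-1, 1, -1, -1): internal (-2.41421, 1.00000); octagon support 2.41421 vs apothem 1.2 → ∉ W
#9 (0, 0, 1, 1): internal (0.70711, -0.29289); octagon support 0.70711 vs apothem 1.2 → ∈ W

4, 5, 6, 9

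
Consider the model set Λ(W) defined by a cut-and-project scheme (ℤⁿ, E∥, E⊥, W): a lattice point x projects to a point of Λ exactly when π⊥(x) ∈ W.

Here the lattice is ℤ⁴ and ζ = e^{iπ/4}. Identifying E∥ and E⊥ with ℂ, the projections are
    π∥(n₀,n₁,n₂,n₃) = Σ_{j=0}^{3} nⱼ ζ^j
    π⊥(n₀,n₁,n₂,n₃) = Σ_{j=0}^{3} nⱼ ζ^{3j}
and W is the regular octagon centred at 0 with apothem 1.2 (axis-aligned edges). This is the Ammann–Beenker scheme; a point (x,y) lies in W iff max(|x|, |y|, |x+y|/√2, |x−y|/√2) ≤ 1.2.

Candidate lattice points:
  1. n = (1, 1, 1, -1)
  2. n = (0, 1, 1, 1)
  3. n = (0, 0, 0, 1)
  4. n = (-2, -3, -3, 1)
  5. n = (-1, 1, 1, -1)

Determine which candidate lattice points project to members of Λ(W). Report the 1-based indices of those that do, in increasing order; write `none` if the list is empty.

1, 2, 3

With ζ = e^{iπ/4} the internal vectors are ζ^0,ζ^3,ζ^6,ζ^9.
#1 (1, 1, 1, -1): internal (-0.414214, -1.000000); octagon support 1.000000 vs apothem 1.2 → ∈ W
#2 (0, 1, 1, 1): internal (0.000000, 0.414214); octagon support 0.414214 vs apothem 1.2 → ∈ W
#3 (0, 0, 0, 1): internal (0.707107, 0.707107); octagon support 1.000000 vs apothem 1.2 → ∈ W
#4 (-2, -3, -3, 1): internal (0.828427, 1.585786); octagon support 1.707107 vs apothem 1.2 → ∉ W
#5 (-1, 1, 1, -1): internal (-2.414214, -1.000000); octagon support 2.414214 vs apothem 1.2 → ∉ W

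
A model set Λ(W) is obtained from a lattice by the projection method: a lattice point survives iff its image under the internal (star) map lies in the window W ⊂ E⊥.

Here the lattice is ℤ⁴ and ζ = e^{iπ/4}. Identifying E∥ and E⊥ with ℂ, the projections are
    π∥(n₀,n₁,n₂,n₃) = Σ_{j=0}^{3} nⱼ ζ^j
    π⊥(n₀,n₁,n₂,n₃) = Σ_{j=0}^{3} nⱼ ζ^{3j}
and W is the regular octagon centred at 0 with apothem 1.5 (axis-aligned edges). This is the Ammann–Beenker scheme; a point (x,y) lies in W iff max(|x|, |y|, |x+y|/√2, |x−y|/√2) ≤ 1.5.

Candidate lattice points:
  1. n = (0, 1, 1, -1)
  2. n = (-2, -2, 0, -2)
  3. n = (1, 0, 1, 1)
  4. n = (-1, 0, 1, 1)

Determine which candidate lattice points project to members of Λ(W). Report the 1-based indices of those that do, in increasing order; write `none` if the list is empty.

4

Internal map: ζ^{3j} for j=0..3 gives (1,0), (−√2/2,√2/2), (0,−1), (√2/2,√2/2).
#1 (0, 1, 1, -1): internal (-1.414214, -1.000000); octagon support 1.707107 vs apothem 1.5 → ∉ W
#2 (-2, -2, 0, -2): internal (-2.000000, -2.828427); octagon support 3.414214 vs apothem 1.5 → ∉ W
#3 (1, 0, 1, 1): internal (1.707107, -0.292893); octagon support 1.707107 vs apothem 1.5 → ∉ W
#4 (-1, 0, 1, 1): internal (-0.292893, -0.292893); octagon support 0.414214 vs apothem 1.5 → ∈ W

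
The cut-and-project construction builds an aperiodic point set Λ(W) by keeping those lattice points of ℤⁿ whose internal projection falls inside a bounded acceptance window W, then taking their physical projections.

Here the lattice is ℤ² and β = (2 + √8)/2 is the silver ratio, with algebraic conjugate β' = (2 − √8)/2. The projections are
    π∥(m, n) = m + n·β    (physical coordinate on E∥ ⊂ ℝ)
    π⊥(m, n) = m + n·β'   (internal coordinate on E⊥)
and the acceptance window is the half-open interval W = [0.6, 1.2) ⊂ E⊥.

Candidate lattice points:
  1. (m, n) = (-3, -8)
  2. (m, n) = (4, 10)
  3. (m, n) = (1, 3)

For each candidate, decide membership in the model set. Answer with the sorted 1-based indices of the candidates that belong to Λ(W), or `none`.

Compute β' = (2−√8)/2 = -0.4142, so π⊥(m,n) = m -0.4142·n.
#1 (-3,-8): internal coord -3 + (-8)·β' = +0.3137; +0.3137 ∉ [0.6, 1.2) → out
#2 (4,10): internal coord 4 + (10)·β' = -0.1421; -0.1421 ∉ [0.6, 1.2) → out
#3 (1,3): internal coord 1 + (3)·β' = -0.2426; -0.2426 ∉ [0.6, 1.2) → out

none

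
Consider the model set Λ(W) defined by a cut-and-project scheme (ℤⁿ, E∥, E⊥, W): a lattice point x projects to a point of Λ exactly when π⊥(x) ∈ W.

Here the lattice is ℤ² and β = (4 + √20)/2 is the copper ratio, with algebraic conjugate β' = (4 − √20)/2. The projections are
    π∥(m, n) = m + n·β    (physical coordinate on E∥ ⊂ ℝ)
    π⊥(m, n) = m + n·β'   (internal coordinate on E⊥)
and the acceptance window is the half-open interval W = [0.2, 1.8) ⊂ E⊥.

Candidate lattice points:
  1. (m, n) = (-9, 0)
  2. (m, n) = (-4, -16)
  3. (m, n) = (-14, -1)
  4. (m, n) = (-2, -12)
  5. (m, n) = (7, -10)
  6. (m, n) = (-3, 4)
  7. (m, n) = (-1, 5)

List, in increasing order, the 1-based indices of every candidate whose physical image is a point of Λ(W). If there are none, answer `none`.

Numerically β ≈ 4.23607 and β' = −1/β ≈ -0.23607.
candidate 1: (m,n)=(-9,0) → π∥ = -9+0·β ≈ -9.00000, π⊥ = -9+0·β' ≈ -9.00000 ∉ [0.2, 1.8) ⇒ out
candidate 2: (m,n)=(-4,-16) → π∥ = -4-16·β ≈ -71.77709, π⊥ = -4-16·β' ≈ -0.22291 ∉ [0.2, 1.8) ⇒ out
candidate 3: (m,n)=(-14,-1) → π∥ = -14-1·β ≈ -18.23607, π⊥ = -14-1·β' ≈ -13.76393 ∉ [0.2, 1.8) ⇒ out
candidate 4: (m,n)=(-2,-12) → π∥ = -2-12·β ≈ -52.83282, π⊥ = -2-12·β' ≈ 0.83282 ∈ [0.2, 1.8) ⇒ IN Λ
candidate 5: (m,n)=(7,-10) → π∥ = 7-10·β ≈ -35.36068, π⊥ = 7-10·β' ≈ 9.36068 ∉ [0.2, 1.8) ⇒ out
candidate 6: (m,n)=(-3,4) → π∥ = -3+4·β ≈ 13.94427, π⊥ = -3+4·β' ≈ -3.94427 ∉ [0.2, 1.8) ⇒ out
candidate 7: (m,n)=(-1,5) → π∥ = -1+5·β ≈ 20.18034, π⊥ = -1+5·β' ≈ -2.18034 ∉ [0.2, 1.8) ⇒ out

4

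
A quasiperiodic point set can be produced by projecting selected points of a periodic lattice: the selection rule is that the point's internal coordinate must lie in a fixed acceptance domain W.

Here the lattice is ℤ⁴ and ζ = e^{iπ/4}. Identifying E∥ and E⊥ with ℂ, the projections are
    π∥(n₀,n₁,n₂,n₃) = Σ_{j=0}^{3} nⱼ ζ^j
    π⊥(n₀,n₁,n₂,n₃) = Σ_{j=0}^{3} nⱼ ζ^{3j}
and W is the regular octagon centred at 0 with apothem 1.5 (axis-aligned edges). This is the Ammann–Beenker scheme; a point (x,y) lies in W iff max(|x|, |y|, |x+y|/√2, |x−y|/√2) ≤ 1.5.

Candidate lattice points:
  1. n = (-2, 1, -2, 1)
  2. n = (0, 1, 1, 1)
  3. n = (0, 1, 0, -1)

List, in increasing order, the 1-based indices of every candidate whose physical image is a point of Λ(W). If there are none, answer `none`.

With ζ = e^{iπ/4} the internal vectors are ζ^0,ζ^3,ζ^6,ζ^9.
candidate 1: n = (-2, 1, -2, 1) → π⊥ ≈ (-2.0000, +3.4142); max(|x|,|y|,|x±y|/√2) = 3.8284 > 1.5 ⇒ ∉ W
candidate 2: n = (0, 1, 1, 1) → π⊥ ≈ (+0.0000, +0.4142); max(|x|,|y|,|x±y|/√2) = 0.4142 ≤ 1.5 ⇒ ∈ W
candidate 3: n = (0, 1, 0, -1) → π⊥ ≈ (-1.4142, +0.0000); max(|x|,|y|,|x±y|/√2) = 1.4142 ≤ 1.5 ⇒ ∈ W

2, 3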